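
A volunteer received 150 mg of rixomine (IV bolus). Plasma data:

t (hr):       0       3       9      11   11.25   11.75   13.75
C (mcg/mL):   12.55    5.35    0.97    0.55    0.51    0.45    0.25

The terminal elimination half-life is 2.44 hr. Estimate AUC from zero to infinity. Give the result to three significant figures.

AUC = 49.3 mcg/mL·hr

Trapezoidal AUC_0→13.75:
  [0→3]: (12.55+5.35)/2 × 3 = 26.85
  [3→9]: (5.35+0.97)/2 × 6 = 18.96
  [9→11]: (0.97+0.55)/2 × 2 = 1.52
  [11→11.25]: (0.55+0.51)/2 × 0.25 = 0.1325
  [11.25→11.75]: (0.51+0.45)/2 × 0.5 = 0.24
  [11.75→13.75]: (0.45+0.25)/2 × 2 = 0.7
  Sum = 48.4025 mcg/mL·hr
k_e = ln2 / t½ = 0.693147 / 2.44 = 0.2841 hr^-1
Extrapolated tail: C_last / k_e = 0.25 / 0.2841 = 0.880
AUC_0→∞ = 48.4025 + 0.880 = 49.2825 mcg/mL·hr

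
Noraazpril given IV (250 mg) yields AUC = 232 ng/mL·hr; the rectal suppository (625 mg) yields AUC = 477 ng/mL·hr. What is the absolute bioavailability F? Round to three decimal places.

F = (AUC_ev / D_ev) / (AUC_iv / D_iv)
  = (477/625) / (232/250)
  = 0.7632 / 0.928 = 0.8224

F = 0.822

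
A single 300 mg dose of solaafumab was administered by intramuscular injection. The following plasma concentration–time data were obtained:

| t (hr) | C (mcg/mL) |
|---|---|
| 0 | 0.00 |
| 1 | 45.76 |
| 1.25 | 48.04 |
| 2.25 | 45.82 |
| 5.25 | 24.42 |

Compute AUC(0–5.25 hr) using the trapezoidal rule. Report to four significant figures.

AUC = 186.9 mcg/mL·hr

Trapezoidal AUC_0→5.25:
  [0→1]: (0.00+45.76)/2 × 1 = 22.88
  [1→1.25]: (45.76+48.04)/2 × 0.25 = 11.725
  [1.25→2.25]: (48.04+45.82)/2 × 1 = 46.93
  [2.25→5.25]: (45.82+24.42)/2 × 3 = 105.36
  Sum = 186.895 mcg/mL·hr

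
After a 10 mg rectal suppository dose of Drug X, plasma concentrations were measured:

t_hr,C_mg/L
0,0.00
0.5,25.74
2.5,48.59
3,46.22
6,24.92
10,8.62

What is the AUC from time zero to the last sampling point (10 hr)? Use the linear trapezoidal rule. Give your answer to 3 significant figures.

AUC = 278 mg/L·hr

Trapezoidal AUC_0→10:
  [0→0.5]: (0.00+25.74)/2 × 0.5 = 6.435
  [0.5→2.5]: (25.74+48.59)/2 × 2 = 74.33
  [2.5→3]: (48.59+46.22)/2 × 0.5 = 23.7025
  [3→6]: (46.22+24.92)/2 × 3 = 106.71
  [6→10]: (24.92+8.62)/2 × 4 = 67.08
  Sum = 278.2575 mg/L·hr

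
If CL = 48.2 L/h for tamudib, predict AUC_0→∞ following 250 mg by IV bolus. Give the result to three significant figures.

AUC = 5.19 mg/L·h

AUC_0→∞ = Dose_iv / CL
        = 250 / 48.2 = 5.18672 mg/L·h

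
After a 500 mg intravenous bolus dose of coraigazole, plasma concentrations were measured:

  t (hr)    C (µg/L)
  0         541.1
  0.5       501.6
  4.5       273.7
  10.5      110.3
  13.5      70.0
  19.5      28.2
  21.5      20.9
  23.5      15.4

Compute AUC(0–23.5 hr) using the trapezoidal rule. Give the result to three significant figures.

AUC = 3610 µg/L·hr

Trapezoidal AUC_0→23.5:
  [0→0.5]: (541.1+501.6)/2 × 0.5 = 260.675
  [0.5→4.5]: (501.6+273.7)/2 × 4 = 1550.6
  [4.5→10.5]: (273.7+110.3)/2 × 6 = 1152.0
  [10.5→13.5]: (110.3+70.0)/2 × 3 = 270.45
  [13.5→19.5]: (70.0+28.2)/2 × 6 = 294.6
  [19.5→21.5]: (28.2+20.9)/2 × 2 = 49.1
  [21.5→23.5]: (20.9+15.4)/2 × 2 = 36.3
  Sum = 3613.725 µg/L·hr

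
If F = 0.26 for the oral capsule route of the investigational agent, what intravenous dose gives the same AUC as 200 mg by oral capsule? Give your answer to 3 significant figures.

D_iv = 52.0 mg

Systemic exposure from an extravascular dose = F × D_ev, so the equivalent IV dose is F × D_ev.
D_iv = F × D_ev = 0.26 × 200 = 52 mg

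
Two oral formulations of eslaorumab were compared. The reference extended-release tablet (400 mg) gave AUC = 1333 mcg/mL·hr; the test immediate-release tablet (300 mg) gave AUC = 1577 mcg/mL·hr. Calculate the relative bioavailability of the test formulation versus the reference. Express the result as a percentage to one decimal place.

F_rel = 157.7%

F_rel = (AUC_test/D_test) / (AUC_ref/D_ref)
      = (1577/300) / (1333/400)
      = 5.25667 / 3.3325 = 1.5774 = 157.74%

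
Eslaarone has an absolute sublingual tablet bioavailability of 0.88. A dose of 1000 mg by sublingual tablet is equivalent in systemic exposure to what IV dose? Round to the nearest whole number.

D_iv = 880 mg

Systemic exposure from an extravascular dose = F × D_ev, so the equivalent IV dose is F × D_ev.
D_iv = F × D_ev = 0.88 × 1000 = 880 mg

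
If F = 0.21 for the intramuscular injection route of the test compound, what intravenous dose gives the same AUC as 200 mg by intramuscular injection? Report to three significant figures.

D_iv = 42.0 mg

Systemic exposure from an extravascular dose = F × D_ev, so the equivalent IV dose is F × D_ev.
D_iv = F × D_ev = 0.21 × 200 = 42 mg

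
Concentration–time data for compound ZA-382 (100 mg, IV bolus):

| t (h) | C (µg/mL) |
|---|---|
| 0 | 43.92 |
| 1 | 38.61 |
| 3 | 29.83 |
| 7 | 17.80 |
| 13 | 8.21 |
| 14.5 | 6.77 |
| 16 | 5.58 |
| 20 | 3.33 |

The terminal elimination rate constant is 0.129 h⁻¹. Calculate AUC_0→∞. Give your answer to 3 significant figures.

AUC = 347 µg/mL·h

Trapezoidal AUC_0→20:
  [0→1]: (43.92+38.61)/2 × 1 = 41.265
  [1→3]: (38.61+29.83)/2 × 2 = 68.44
  [3→7]: (29.83+17.80)/2 × 4 = 95.26
  [7→13]: (17.80+8.21)/2 × 6 = 78.03
  [13→14.5]: (8.21+6.77)/2 × 1.5 = 11.235
  [14.5→16]: (6.77+5.58)/2 × 1.5 = 9.2625
  [16→20]: (5.58+3.33)/2 × 4 = 17.82
  Sum = 321.3125 µg/mL·h
Extrapolated tail: C_last / k_e = 3.33 / 0.129 = 25.814
AUC_0→∞ = 321.3125 + 25.814 = 347.1265 µg/mL·h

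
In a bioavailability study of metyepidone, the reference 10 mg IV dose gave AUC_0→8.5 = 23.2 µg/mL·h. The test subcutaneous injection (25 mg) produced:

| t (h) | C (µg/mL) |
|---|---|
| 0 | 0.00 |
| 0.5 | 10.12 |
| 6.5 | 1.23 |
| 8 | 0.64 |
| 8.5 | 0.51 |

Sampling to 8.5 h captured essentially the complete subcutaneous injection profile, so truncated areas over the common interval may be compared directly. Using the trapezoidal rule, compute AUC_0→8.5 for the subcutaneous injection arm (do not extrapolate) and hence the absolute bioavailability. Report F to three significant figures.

Trapezoidal AUC_0→8.5 (subcutaneous injection):
  [0→0.5]: (0.00+10.12)/2 × 0.5 = 2.53
  [0.5→6.5]: (10.12+1.23)/2 × 6 = 34.05
  [6.5→8]: (1.23+0.64)/2 × 1.5 = 1.4025
  [8→8.5]: (0.64+0.51)/2 × 0.5 = 0.2875
  Sum = 38.27 µg/mL·h
F = (AUC_ev/D_ev)/(AUC_iv/D_iv) = (38.27/25)/(23.2/10) = 1.5308/2.32 = 0.6598

F = 0.660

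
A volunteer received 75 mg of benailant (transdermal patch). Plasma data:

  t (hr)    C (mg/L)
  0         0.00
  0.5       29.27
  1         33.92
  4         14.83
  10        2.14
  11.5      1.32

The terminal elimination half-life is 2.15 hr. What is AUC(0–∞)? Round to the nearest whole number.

Trapezoidal AUC_0→11.5:
  [0→0.5]: (0.00+29.27)/2 × 0.5 = 7.3175
  [0.5→1]: (29.27+33.92)/2 × 0.5 = 15.7975
  [1→4]: (33.92+14.83)/2 × 3 = 73.125
  [4→10]: (14.83+2.14)/2 × 6 = 50.91
  [10→11.5]: (2.14+1.32)/2 × 1.5 = 2.595
  Sum = 149.745 mg/L·hr
k_e = ln2 / t½ = 0.693147 / 2.15 = 0.3224 hr^-1
Extrapolated tail: C_last / k_e = 1.32 / 0.3224 = 4.094
AUC_0→∞ = 149.745 + 4.094 = 153.839 mg/L·hr

AUC = 154 mg/L·hr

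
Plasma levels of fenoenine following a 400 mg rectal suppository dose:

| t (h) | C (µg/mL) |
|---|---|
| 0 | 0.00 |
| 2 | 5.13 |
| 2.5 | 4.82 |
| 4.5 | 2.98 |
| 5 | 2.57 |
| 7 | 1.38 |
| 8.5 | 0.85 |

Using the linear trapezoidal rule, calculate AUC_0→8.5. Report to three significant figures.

Trapezoidal AUC_0→8.5:
  [0→2]: (0.00+5.13)/2 × 2 = 5.13
  [2→2.5]: (5.13+4.82)/2 × 0.5 = 2.4875
  [2.5→4.5]: (4.82+2.98)/2 × 2 = 7.8
  [4.5→5]: (2.98+2.57)/2 × 0.5 = 1.3875
  [5→7]: (2.57+1.38)/2 × 2 = 3.95
  [7→8.5]: (1.38+0.85)/2 × 1.5 = 1.6725
  Sum = 22.4275 µg/mL·h

AUC = 22.4 µg/mL·h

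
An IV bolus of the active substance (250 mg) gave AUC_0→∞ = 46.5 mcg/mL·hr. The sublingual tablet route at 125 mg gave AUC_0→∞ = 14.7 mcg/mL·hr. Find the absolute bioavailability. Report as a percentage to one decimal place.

F = (AUC_ev / D_ev) / (AUC_iv / D_iv)
  = (14.7/125) / (46.5/250)
  = 0.1176 / 0.186 = 0.6323
  = 63.23%

F = 63.2%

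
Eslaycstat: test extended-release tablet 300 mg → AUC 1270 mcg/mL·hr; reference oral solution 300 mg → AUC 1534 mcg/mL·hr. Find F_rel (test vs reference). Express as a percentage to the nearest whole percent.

F_rel = 83%

F_rel = (AUC_test/D_test) / (AUC_ref/D_ref)
      = (1270/300) / (1534/300)
      = 4.23333 / 5.11333 = 0.8279 = 82.79%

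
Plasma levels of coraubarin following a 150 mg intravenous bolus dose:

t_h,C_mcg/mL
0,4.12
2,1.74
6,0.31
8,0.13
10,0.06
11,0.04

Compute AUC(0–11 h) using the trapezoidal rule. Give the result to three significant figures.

Trapezoidal AUC_0→11:
  [0→2]: (4.12+1.74)/2 × 2 = 5.86
  [2→6]: (1.74+0.31)/2 × 4 = 4.1
  [6→8]: (0.31+0.13)/2 × 2 = 0.44
  [8→10]: (0.13+0.06)/2 × 2 = 0.19
  [10→11]: (0.06+0.04)/2 × 1 = 0.05
  Sum = 10.64 mcg/mL·h

AUC = 10.6 mcg/mL·h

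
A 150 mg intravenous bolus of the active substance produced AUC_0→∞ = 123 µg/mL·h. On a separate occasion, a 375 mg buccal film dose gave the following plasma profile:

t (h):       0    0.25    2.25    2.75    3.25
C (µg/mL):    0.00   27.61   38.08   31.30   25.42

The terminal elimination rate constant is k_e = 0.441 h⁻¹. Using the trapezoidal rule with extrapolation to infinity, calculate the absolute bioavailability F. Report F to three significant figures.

Trapezoidal AUC_0→3.25 (buccal film):
  [0→0.25]: (0.00+27.61)/2 × 0.25 = 3.45125
  [0.25→2.25]: (27.61+38.08)/2 × 2 = 65.69
  [2.25→2.75]: (38.08+31.30)/2 × 0.5 = 17.345
  [2.75→3.25]: (31.30+25.42)/2 × 0.5 = 14.18
  Sum = 100.66625 µg/mL·h
Tail: C_last/k_e = 25.42/0.441 = 57.642
AUC_0→∞ (buccal film) = 100.66625 + 57.642 = 158.30825 µg/mL·h
F = (AUC_ev/D_ev)/(AUC_iv/D_iv) = (158.30825/375)/(123/150) = 0.422155/0.82 = 0.5148

F = 0.515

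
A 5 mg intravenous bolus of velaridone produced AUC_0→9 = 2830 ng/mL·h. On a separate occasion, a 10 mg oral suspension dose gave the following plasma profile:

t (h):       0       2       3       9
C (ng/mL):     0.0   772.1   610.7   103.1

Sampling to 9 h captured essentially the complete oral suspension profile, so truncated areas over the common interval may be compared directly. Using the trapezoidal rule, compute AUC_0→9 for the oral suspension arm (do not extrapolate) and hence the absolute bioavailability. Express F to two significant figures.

Trapezoidal AUC_0→9 (oral suspension):
  [0→2]: (0.0+772.1)/2 × 2 = 772.1
  [2→3]: (772.1+610.7)/2 × 1 = 691.4
  [3→9]: (610.7+103.1)/2 × 6 = 2141.4
  Sum = 3604.9 ng/mL·h
F = (AUC_ev/D_ev)/(AUC_iv/D_iv) = (3604.9/10)/(2830/5) = 360.49/566 = 0.6369

F = 0.64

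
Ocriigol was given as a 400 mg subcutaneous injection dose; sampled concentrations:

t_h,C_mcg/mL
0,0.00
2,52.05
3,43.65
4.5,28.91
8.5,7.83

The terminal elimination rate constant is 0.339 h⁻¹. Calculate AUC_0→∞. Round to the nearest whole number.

Trapezoidal AUC_0→8.5:
  [0→2]: (0.00+52.05)/2 × 2 = 52.05
  [2→3]: (52.05+43.65)/2 × 1 = 47.85
  [3→4.5]: (43.65+28.91)/2 × 1.5 = 54.42
  [4.5→8.5]: (28.91+7.83)/2 × 4 = 73.48
  Sum = 227.8 mcg/mL·h
Extrapolated tail: C_last / k_e = 7.83 / 0.339 = 23.097
AUC_0→∞ = 227.8 + 23.097 = 250.897 mcg/mL·h

AUC = 251 mcg/mL·h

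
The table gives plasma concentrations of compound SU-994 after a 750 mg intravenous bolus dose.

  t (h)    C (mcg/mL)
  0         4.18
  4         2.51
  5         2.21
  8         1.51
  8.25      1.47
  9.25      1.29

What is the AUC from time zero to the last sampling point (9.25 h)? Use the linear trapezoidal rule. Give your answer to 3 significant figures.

Trapezoidal AUC_0→9.25:
  [0→4]: (4.18+2.51)/2 × 4 = 13.38
  [4→5]: (2.51+2.21)/2 × 1 = 2.36
  [5→8]: (2.21+1.51)/2 × 3 = 5.58
  [8→8.25]: (1.51+1.47)/2 × 0.25 = 0.3725
  [8.25→9.25]: (1.47+1.29)/2 × 1 = 1.38
  Sum = 23.0725 mcg/mL·h

AUC = 23.1 mcg/mL·h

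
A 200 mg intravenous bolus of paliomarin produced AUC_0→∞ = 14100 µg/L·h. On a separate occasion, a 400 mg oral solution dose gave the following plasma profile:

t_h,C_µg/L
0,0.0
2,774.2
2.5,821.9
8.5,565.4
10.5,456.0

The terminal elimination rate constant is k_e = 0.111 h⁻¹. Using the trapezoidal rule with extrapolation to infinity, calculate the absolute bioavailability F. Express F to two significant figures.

F = 0.37

Trapezoidal AUC_0→10.5 (oral solution):
  [0→2]: (0.0+774.2)/2 × 2 = 774.2
  [2→2.5]: (774.2+821.9)/2 × 0.5 = 399.025
  [2.5→8.5]: (821.9+565.4)/2 × 6 = 4161.9
  [8.5→10.5]: (565.4+456.0)/2 × 2 = 1021.4
  Sum = 6356.525 µg/L·h
Tail: C_last/k_e = 456.0/0.111 = 4108.108
AUC_0→∞ (oral solution) = 6356.525 + 4108.108 = 10464.633 µg/L·h
F = (AUC_ev/D_ev)/(AUC_iv/D_iv) = (10464.633/400)/(14100/200) = 26.1616/70.5 = 0.3711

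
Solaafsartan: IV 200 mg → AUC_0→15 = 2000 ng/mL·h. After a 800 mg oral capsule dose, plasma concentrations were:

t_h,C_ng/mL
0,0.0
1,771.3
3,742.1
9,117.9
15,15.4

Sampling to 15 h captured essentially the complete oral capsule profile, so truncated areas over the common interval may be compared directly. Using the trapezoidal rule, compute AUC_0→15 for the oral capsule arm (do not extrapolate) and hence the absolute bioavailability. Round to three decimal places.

F = 0.610

Trapezoidal AUC_0→15 (oral capsule):
  [0→1]: (0.0+771.3)/2 × 1 = 385.65
  [1→3]: (771.3+742.1)/2 × 2 = 1513.4
  [3→9]: (742.1+117.9)/2 × 6 = 2580.0
  [9→15]: (117.9+15.4)/2 × 6 = 399.9
  Sum = 4878.95 ng/mL·h
F = (AUC_ev/D_ev)/(AUC_iv/D_iv) = (4878.95/800)/(2000/200) = 6.0986875/10 = 0.6099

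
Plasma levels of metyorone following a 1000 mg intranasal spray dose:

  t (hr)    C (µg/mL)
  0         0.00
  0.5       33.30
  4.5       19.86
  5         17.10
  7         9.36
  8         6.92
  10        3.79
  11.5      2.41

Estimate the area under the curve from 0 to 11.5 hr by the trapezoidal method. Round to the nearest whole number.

AUC = 174 µg/mL·hr

Trapezoidal AUC_0→11.5:
  [0→0.5]: (0.00+33.30)/2 × 0.5 = 8.325
  [0.5→4.5]: (33.30+19.86)/2 × 4 = 106.32
  [4.5→5]: (19.86+17.10)/2 × 0.5 = 9.24
  [5→7]: (17.10+9.36)/2 × 2 = 26.46
  [7→8]: (9.36+6.92)/2 × 1 = 8.14
  [8→10]: (6.92+3.79)/2 × 2 = 10.71
  [10→11.5]: (3.79+2.41)/2 × 1.5 = 4.65
  Sum = 173.845 µg/mL·hr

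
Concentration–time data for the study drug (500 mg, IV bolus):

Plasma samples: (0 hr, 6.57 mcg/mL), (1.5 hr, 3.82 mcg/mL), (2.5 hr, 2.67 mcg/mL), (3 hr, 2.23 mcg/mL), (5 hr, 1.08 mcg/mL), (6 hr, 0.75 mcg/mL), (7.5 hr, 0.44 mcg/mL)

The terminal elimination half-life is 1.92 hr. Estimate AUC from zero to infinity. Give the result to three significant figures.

AUC = 18.6 mcg/mL·hr

Trapezoidal AUC_0→7.5:
  [0→1.5]: (6.57+3.82)/2 × 1.5 = 7.7925
  [1.5→2.5]: (3.82+2.67)/2 × 1 = 3.245
  [2.5→3]: (2.67+2.23)/2 × 0.5 = 1.225
  [3→5]: (2.23+1.08)/2 × 2 = 3.31
  [5→6]: (1.08+0.75)/2 × 1 = 0.915
  [6→7.5]: (0.75+0.44)/2 × 1.5 = 0.8925
  Sum = 17.38 mcg/mL·hr
k_e = ln2 / t½ = 0.693147 / 1.92 = 0.3610 hr^-1
Extrapolated tail: C_last / k_e = 0.44 / 0.361 = 1.219
AUC_0→∞ = 17.38 + 1.219 = 18.599 mcg/mL·hr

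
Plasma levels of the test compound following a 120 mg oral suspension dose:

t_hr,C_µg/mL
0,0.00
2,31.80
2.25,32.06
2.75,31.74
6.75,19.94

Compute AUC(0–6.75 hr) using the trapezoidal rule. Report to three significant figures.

AUC = 159 µg/mL·hr

Trapezoidal AUC_0→6.75:
  [0→2]: (0.00+31.80)/2 × 2 = 31.8
  [2→2.25]: (31.80+32.06)/2 × 0.25 = 7.9825
  [2.25→2.75]: (32.06+31.74)/2 × 0.5 = 15.95
  [2.75→6.75]: (31.74+19.94)/2 × 4 = 103.36
  Sum = 159.0925 µg/mL·hr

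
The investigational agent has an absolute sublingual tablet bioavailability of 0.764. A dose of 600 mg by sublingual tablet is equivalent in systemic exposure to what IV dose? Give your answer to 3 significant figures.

D_iv = 458 mg

Systemic exposure from an extravascular dose = F × D_ev, so the equivalent IV dose is F × D_ev.
D_iv = F × D_ev = 0.764 × 600 = 458.4 mg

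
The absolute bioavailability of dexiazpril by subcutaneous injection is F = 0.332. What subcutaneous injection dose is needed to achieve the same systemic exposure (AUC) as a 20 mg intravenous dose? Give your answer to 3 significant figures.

D_subcutaneous = 60.2 mg

For equal systemic exposure: F × D_ev = D_iv
D_ev = D_iv / F = 20 / 0.332 = 60.241 mg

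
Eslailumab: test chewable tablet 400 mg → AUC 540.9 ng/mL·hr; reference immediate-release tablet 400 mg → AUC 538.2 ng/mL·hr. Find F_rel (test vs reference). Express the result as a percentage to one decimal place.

F_rel = (AUC_test/D_test) / (AUC_ref/D_ref)
      = (540.9/400) / (538.2/400)
      = 1.35225 / 1.3455 = 1.0050 = 100.50%

F_rel = 100.5%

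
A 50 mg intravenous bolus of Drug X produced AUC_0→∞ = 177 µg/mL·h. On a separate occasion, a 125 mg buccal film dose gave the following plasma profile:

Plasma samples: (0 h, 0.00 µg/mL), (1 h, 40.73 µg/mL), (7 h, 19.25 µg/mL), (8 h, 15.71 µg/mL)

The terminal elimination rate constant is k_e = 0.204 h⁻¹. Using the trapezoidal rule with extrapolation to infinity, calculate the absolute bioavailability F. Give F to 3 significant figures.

F = 0.666

Trapezoidal AUC_0→8 (buccal film):
  [0→1]: (0.00+40.73)/2 × 1 = 20.365
  [1→7]: (40.73+19.25)/2 × 6 = 179.94
  [7→8]: (19.25+15.71)/2 × 1 = 17.48
  Sum = 217.785 µg/mL·h
Tail: C_last/k_e = 15.71/0.204 = 77.010
AUC_0→∞ (buccal film) = 217.785 + 77.010 = 294.795 µg/mL·h
F = (AUC_ev/D_ev)/(AUC_iv/D_iv) = (294.795/125)/(177/50) = 2.35836/3.54 = 0.6662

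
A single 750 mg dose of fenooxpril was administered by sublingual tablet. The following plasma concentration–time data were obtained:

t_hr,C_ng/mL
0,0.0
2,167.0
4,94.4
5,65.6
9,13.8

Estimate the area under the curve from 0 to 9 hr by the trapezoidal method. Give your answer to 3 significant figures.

AUC = 667 ng/mL·hr

Trapezoidal AUC_0→9:
  [0→2]: (0.0+167.0)/2 × 2 = 167.0
  [2→4]: (167.0+94.4)/2 × 2 = 261.4
  [4→5]: (94.4+65.6)/2 × 1 = 80.0
  [5→9]: (65.6+13.8)/2 × 4 = 158.8
  Sum = 667.2 ng/mL·hr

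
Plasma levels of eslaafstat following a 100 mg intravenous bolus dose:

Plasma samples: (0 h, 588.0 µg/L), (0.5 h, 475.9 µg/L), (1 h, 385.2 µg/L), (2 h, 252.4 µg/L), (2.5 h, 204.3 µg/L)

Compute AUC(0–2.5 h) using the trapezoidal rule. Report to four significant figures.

Trapezoidal AUC_0→2.5:
  [0→0.5]: (588.0+475.9)/2 × 0.5 = 265.975
  [0.5→1]: (475.9+385.2)/2 × 0.5 = 215.275
  [1→2]: (385.2+252.4)/2 × 1 = 318.8
  [2→2.5]: (252.4+204.3)/2 × 0.5 = 114.175
  Sum = 914.225 µg/L·h

AUC = 914.2 µg/L·h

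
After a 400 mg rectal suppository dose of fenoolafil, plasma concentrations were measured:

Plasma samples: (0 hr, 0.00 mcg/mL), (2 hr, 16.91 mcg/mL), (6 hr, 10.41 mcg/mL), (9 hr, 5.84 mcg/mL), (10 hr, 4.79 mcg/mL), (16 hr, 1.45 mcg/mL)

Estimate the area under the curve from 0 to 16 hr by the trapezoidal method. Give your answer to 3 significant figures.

Trapezoidal AUC_0→16:
  [0→2]: (0.00+16.91)/2 × 2 = 16.91
  [2→6]: (16.91+10.41)/2 × 4 = 54.64
  [6→9]: (10.41+5.84)/2 × 3 = 24.375
  [9→10]: (5.84+4.79)/2 × 1 = 5.315
  [10→16]: (4.79+1.45)/2 × 6 = 18.72
  Sum = 119.96 mcg/mL·hr

AUC = 120 mcg/mL·hr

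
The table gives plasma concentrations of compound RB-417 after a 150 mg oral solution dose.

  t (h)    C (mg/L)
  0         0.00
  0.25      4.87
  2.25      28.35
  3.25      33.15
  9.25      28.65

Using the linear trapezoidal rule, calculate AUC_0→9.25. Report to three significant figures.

Trapezoidal AUC_0→9.25:
  [0→0.25]: (0.00+4.87)/2 × 0.25 = 0.60875
  [0.25→2.25]: (4.87+28.35)/2 × 2 = 33.22
  [2.25→3.25]: (28.35+33.15)/2 × 1 = 30.75
  [3.25→9.25]: (33.15+28.65)/2 × 6 = 185.4
  Sum = 249.97875 mg/L·h

AUC = 250 mg/L·h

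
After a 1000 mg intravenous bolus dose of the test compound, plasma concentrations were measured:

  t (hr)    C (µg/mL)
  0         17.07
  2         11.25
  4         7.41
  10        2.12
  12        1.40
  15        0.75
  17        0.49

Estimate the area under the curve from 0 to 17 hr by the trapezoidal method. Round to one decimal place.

AUC = 83.6 µg/mL·hr

Trapezoidal AUC_0→17:
  [0→2]: (17.07+11.25)/2 × 2 = 28.32
  [2→4]: (11.25+7.41)/2 × 2 = 18.66
  [4→10]: (7.41+2.12)/2 × 6 = 28.59
  [10→12]: (2.12+1.40)/2 × 2 = 3.52
  [12→15]: (1.40+0.75)/2 × 3 = 3.225
  [15→17]: (0.75+0.49)/2 × 2 = 1.24
  Sum = 83.555 µg/mL·hr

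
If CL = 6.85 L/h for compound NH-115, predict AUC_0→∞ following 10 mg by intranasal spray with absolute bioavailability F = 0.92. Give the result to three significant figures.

AUC_0→∞ = F × Dose / CL
        = 0.92 × 10 / 6.85 = 1.34307 mg/L·h

AUC = 1.34 mg/L·h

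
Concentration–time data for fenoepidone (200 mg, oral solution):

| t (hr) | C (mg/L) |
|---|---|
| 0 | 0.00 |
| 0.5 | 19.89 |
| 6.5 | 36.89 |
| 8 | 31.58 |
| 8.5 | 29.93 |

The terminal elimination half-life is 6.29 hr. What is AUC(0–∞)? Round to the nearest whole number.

AUC = 514 mg/L·hr

Trapezoidal AUC_0→8.5:
  [0→0.5]: (0.00+19.89)/2 × 0.5 = 4.9725
  [0.5→6.5]: (19.89+36.89)/2 × 6 = 170.34
  [6.5→8]: (36.89+31.58)/2 × 1.5 = 51.3525
  [8→8.5]: (31.58+29.93)/2 × 0.5 = 15.3775
  Sum = 242.0425 mg/L·hr
k_e = ln2 / t½ = 0.693147 / 6.29 = 0.1102 hr^-1
Extrapolated tail: C_last / k_e = 29.93 / 0.1102 = 271.597
AUC_0→∞ = 242.0425 + 271.597 = 513.6395 mg/L·hr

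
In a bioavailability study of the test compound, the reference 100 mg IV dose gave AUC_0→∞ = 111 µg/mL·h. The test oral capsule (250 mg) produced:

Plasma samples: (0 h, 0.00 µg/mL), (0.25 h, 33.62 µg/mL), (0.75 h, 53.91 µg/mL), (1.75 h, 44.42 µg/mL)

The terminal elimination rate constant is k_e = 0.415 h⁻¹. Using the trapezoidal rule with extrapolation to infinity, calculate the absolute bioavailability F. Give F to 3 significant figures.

F = 0.657

Trapezoidal AUC_0→1.75 (oral capsule):
  [0→0.25]: (0.00+33.62)/2 × 0.25 = 4.2025
  [0.25→0.75]: (33.62+53.91)/2 × 0.5 = 21.8825
  [0.75→1.75]: (53.91+44.42)/2 × 1 = 49.165
  Sum = 75.25 µg/mL·h
Tail: C_last/k_e = 44.42/0.415 = 107.036
AUC_0→∞ (oral capsule) = 75.25 + 107.036 = 182.286 µg/mL·h
F = (AUC_ev/D_ev)/(AUC_iv/D_iv) = (182.286/250)/(111/100) = 0.729144/1.11 = 0.6569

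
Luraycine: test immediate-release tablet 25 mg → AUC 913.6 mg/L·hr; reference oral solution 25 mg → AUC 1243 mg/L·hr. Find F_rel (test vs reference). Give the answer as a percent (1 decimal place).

F_rel = 73.5%

F_rel = (AUC_test/D_test) / (AUC_ref/D_ref)
      = (913.6/25) / (1243/25)
      = 36.544 / 49.72 = 0.7350 = 73.50%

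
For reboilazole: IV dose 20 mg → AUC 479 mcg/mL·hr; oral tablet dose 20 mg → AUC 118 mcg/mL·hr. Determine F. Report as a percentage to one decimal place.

F = 24.6%

F = (AUC_ev / D_ev) / (AUC_iv / D_iv)
  = (118/20) / (479/20)
  = 5.9 / 23.95 = 0.2463
  = 24.63%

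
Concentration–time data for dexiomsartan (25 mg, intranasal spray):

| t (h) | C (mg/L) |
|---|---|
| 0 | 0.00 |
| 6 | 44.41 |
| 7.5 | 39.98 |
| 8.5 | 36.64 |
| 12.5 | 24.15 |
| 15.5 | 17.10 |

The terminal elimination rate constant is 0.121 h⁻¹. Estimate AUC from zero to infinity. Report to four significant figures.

AUC = 559.6 mg/L·h

Trapezoidal AUC_0→15.5:
  [0→6]: (0.00+44.41)/2 × 6 = 133.23
  [6→7.5]: (44.41+39.98)/2 × 1.5 = 63.2925
  [7.5→8.5]: (39.98+36.64)/2 × 1 = 38.31
  [8.5→12.5]: (36.64+24.15)/2 × 4 = 121.58
  [12.5→15.5]: (24.15+17.10)/2 × 3 = 61.875
  Sum = 418.2875 mg/L·h
Extrapolated tail: C_last / k_e = 17.10 / 0.121 = 141.322
AUC_0→∞ = 418.2875 + 141.322 = 559.6095 mg/L·h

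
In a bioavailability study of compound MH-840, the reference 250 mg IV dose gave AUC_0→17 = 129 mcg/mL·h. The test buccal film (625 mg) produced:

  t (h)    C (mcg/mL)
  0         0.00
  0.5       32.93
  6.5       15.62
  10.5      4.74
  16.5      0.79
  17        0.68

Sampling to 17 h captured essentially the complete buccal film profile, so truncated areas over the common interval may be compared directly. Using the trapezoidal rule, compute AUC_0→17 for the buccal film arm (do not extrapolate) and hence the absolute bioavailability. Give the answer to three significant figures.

F = 0.656

Trapezoidal AUC_0→17 (buccal film):
  [0→0.5]: (0.00+32.93)/2 × 0.5 = 8.2325
  [0.5→6.5]: (32.93+15.62)/2 × 6 = 145.65
  [6.5→10.5]: (15.62+4.74)/2 × 4 = 40.72
  [10.5→16.5]: (4.74+0.79)/2 × 6 = 16.59
  [16.5→17]: (0.79+0.68)/2 × 0.5 = 0.3675
  Sum = 211.56 mcg/mL·h
F = (AUC_ev/D_ev)/(AUC_iv/D_iv) = (211.56/625)/(129/250) = 0.338496/0.516 = 0.6560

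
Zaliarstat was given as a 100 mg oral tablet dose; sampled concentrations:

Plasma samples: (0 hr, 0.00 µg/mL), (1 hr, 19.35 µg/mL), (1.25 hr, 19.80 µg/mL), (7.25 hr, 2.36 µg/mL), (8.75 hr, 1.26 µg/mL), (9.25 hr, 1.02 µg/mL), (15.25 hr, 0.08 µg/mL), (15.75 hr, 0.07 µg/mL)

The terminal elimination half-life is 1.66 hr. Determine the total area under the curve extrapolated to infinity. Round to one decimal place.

Trapezoidal AUC_0→15.75:
  [0→1]: (0.00+19.35)/2 × 1 = 9.675
  [1→1.25]: (19.35+19.80)/2 × 0.25 = 4.89375
  [1.25→7.25]: (19.80+2.36)/2 × 6 = 66.48
  [7.25→8.75]: (2.36+1.26)/2 × 1.5 = 2.715
  [8.75→9.25]: (1.26+1.02)/2 × 0.5 = 0.57
  [9.25→15.25]: (1.02+0.08)/2 × 6 = 3.3
  [15.25→15.75]: (0.08+0.07)/2 × 0.5 = 0.0375
  Sum = 87.67125 µg/mL·hr
k_e = ln2 / t½ = 0.693147 / 1.66 = 0.4176 hr^-1
Extrapolated tail: C_last / k_e = 0.07 / 0.4176 = 0.168
AUC_0→∞ = 87.67125 + 0.168 = 87.83925 µg/mL·hr

AUC = 87.8 µg/mL·hr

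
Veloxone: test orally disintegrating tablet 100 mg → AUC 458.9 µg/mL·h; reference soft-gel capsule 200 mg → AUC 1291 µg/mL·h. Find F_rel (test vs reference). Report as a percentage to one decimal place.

F_rel = (AUC_test/D_test) / (AUC_ref/D_ref)
      = (458.9/100) / (1291/200)
      = 4.589 / 6.455 = 0.7109 = 71.09%

F_rel = 71.1%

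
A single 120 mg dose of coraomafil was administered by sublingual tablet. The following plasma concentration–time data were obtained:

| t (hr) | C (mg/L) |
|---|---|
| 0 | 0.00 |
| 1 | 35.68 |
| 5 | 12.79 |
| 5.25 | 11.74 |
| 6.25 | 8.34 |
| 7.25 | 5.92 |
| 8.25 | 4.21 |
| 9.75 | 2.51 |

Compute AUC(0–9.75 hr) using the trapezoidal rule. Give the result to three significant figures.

Trapezoidal AUC_0→9.75:
  [0→1]: (0.00+35.68)/2 × 1 = 17.84
  [1→5]: (35.68+12.79)/2 × 4 = 96.94
  [5→5.25]: (12.79+11.74)/2 × 0.25 = 3.06625
  [5.25→6.25]: (11.74+8.34)/2 × 1 = 10.04
  [6.25→7.25]: (8.34+5.92)/2 × 1 = 7.13
  [7.25→8.25]: (5.92+4.21)/2 × 1 = 5.065
  [8.25→9.75]: (4.21+2.51)/2 × 1.5 = 5.04
  Sum = 145.12125 mg/L·hr

AUC = 145 mg/L·hr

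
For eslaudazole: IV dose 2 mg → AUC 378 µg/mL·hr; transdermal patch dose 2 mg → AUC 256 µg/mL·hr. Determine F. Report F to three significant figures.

F = (AUC_ev / D_ev) / (AUC_iv / D_iv)
  = (256/2) / (378/2)
  = 128 / 189 = 0.6772

F = 0.677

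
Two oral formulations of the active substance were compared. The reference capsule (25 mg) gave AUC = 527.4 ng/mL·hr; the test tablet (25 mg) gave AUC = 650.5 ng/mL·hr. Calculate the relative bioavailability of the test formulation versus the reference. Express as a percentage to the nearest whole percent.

F_rel = 123%

F_rel = (AUC_test/D_test) / (AUC_ref/D_ref)
      = (650.5/25) / (527.4/25)
      = 26.02 / 21.096 = 1.2334 = 123.34%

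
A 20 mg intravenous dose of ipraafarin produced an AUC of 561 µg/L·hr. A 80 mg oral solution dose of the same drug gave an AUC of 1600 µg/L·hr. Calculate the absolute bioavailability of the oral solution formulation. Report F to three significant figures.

F = 0.713

F = (AUC_ev / D_ev) / (AUC_iv / D_iv)
  = (1600/80) / (561/20)
  = 20 / 28.05 = 0.7130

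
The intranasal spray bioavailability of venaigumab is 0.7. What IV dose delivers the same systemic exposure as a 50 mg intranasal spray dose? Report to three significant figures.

Systemic exposure from an extravascular dose = F × D_ev, so the equivalent IV dose is F × D_ev.
D_iv = F × D_ev = 0.7 × 50 = 35 mg

D_iv = 35.0 mg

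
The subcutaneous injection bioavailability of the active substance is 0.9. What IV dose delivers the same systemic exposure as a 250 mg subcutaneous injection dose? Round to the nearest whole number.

D_iv = 225 mg

Systemic exposure from an extravascular dose = F × D_ev, so the equivalent IV dose is F × D_ev.
D_iv = F × D_ev = 0.9 × 250 = 225 mg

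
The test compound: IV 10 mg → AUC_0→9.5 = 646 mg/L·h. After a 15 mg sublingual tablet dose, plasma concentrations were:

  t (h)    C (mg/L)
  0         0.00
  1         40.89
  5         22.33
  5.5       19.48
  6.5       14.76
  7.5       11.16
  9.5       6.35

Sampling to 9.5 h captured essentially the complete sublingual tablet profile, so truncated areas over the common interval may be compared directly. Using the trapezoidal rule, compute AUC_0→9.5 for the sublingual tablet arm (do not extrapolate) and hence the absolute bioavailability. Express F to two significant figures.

F = 0.21

Trapezoidal AUC_0→9.5 (sublingual tablet):
  [0→1]: (0.00+40.89)/2 × 1 = 20.445
  [1→5]: (40.89+22.33)/2 × 4 = 126.44
  [5→5.5]: (22.33+19.48)/2 × 0.5 = 10.4525
  [5.5→6.5]: (19.48+14.76)/2 × 1 = 17.12
  [6.5→7.5]: (14.76+11.16)/2 × 1 = 12.96
  [7.5→9.5]: (11.16+6.35)/2 × 2 = 17.51
  Sum = 204.9275 mg/L·h
F = (AUC_ev/D_ev)/(AUC_iv/D_iv) = (204.9275/15)/(646/10) = 13.6618/64.6 = 0.2115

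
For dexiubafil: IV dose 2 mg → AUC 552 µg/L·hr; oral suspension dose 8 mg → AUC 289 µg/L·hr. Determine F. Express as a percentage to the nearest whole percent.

F = (AUC_ev / D_ev) / (AUC_iv / D_iv)
  = (289/8) / (552/2)
  = 36.125 / 276 = 0.1309
  = 13.09%

F = 13%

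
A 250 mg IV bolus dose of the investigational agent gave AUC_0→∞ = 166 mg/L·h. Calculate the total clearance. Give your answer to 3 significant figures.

CL = 1.51 L/h

CL = Dose_iv / AUC_0→∞
   = 250 / 166 = 1.50602 L/h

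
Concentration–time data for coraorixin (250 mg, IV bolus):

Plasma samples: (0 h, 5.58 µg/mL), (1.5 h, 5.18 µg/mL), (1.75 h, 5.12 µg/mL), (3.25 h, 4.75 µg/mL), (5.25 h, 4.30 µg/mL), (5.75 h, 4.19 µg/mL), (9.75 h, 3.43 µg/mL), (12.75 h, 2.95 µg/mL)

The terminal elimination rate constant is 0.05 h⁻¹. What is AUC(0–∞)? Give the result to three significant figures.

Trapezoidal AUC_0→12.75:
  [0→1.5]: (5.58+5.18)/2 × 1.5 = 8.07
  [1.5→1.75]: (5.18+5.12)/2 × 0.25 = 1.2875
  [1.75→3.25]: (5.12+4.75)/2 × 1.5 = 7.4025
  [3.25→5.25]: (4.75+4.30)/2 × 2 = 9.05
  [5.25→5.75]: (4.30+4.19)/2 × 0.5 = 2.1225
  [5.75→9.75]: (4.19+3.43)/2 × 4 = 15.24
  [9.75→12.75]: (3.43+2.95)/2 × 3 = 9.57
  Sum = 52.7425 µg/mL·h
Extrapolated tail: C_last / k_e = 2.95 / 0.05 = 59.000
AUC_0→∞ = 52.7425 + 59.000 = 111.7425 µg/mL·h

AUC = 112 µg/mL·h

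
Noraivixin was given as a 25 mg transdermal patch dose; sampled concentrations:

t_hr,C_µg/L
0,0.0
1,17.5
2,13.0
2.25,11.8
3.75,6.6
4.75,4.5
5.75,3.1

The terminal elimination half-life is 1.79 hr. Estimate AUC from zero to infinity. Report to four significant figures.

Trapezoidal AUC_0→5.75:
  [0→1]: (0.0+17.5)/2 × 1 = 8.75
  [1→2]: (17.5+13.0)/2 × 1 = 15.25
  [2→2.25]: (13.0+11.8)/2 × 0.25 = 3.1
  [2.25→3.75]: (11.8+6.6)/2 × 1.5 = 13.8
  [3.75→4.75]: (6.6+4.5)/2 × 1 = 5.55
  [4.75→5.75]: (4.5+3.1)/2 × 1 = 3.8
  Sum = 50.25 µg/L·hr
k_e = ln2 / t½ = 0.693147 / 1.79 = 0.3872 hr^-1
Extrapolated tail: C_last / k_e = 3.1 / 0.3872 = 8.006
AUC_0→∞ = 50.25 + 8.006 = 58.256 µg/L·hr

AUC = 58.26 µg/L·hr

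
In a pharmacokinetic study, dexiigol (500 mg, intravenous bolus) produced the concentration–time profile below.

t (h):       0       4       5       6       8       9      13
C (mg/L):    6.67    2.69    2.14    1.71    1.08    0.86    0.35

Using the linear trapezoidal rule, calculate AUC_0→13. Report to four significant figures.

AUC = 29.24 mg/L·h

Trapezoidal AUC_0→13:
  [0→4]: (6.67+2.69)/2 × 4 = 18.72
  [4→5]: (2.69+2.14)/2 × 1 = 2.415
  [5→6]: (2.14+1.71)/2 × 1 = 1.925
  [6→8]: (1.71+1.08)/2 × 2 = 2.79
  [8→9]: (1.08+0.86)/2 × 1 = 0.97
  [9→13]: (0.86+0.35)/2 × 4 = 2.42
  Sum = 29.24 mg/L·h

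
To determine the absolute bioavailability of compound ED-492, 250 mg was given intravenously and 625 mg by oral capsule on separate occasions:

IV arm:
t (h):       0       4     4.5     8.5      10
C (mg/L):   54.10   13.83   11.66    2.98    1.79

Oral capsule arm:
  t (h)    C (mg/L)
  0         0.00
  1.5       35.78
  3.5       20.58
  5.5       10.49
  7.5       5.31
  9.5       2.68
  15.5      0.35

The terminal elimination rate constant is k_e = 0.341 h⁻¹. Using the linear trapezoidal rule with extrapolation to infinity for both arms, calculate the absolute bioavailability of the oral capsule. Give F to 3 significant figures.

F = 0.329

Trapezoidal AUC_0→10 (IV):
  [0→4]: (54.10+13.83)/2 × 4 = 135.86
  [4→4.5]: (13.83+11.66)/2 × 0.5 = 6.3725
  [4.5→8.5]: (11.66+2.98)/2 × 4 = 29.28
  [8.5→10]: (2.98+1.79)/2 × 1.5 = 3.5775
  Sum = 175.09 mg/L·h
IV tail: 1.79/0.341 = 5.249; AUC_iv,0→∞ = 175.09 + 5.249 = 180.339 mg/L·h
Trapezoidal AUC_0→15.5 (oral capsule):
  [0→1.5]: (0.00+35.78)/2 × 1.5 = 26.835
  [1.5→3.5]: (35.78+20.58)/2 × 2 = 56.36
  [3.5→5.5]: (20.58+10.49)/2 × 2 = 31.07
  [5.5→7.5]: (10.49+5.31)/2 × 2 = 15.8
  [7.5→9.5]: (5.31+2.68)/2 × 2 = 7.99
  [9.5→15.5]: (2.68+0.35)/2 × 6 = 9.09
  Sum = 147.145 mg/L·h
oral capsule tail: 0.35/0.341 = 1.026; AUC_ev,0→∞ = 147.145 + 1.026 = 148.171 mg/L·h
F = (AUC_ev/D_ev)/(AUC_iv/D_iv) = (148.171/625)/(180.339/250) = 0.2370736/0.721356 = 0.3286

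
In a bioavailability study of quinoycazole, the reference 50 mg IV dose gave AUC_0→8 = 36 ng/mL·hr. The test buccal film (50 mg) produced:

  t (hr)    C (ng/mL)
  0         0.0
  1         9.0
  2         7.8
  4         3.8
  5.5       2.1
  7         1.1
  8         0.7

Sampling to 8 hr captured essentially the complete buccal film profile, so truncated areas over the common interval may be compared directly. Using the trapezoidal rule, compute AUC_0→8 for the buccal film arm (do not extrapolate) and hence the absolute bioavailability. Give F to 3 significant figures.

Trapezoidal AUC_0→8 (buccal film):
  [0→1]: (0.0+9.0)/2 × 1 = 4.5
  [1→2]: (9.0+7.8)/2 × 1 = 8.4
  [2→4]: (7.8+3.8)/2 × 2 = 11.6
  [4→5.5]: (3.8+2.1)/2 × 1.5 = 4.425
  [5.5→7]: (2.1+1.1)/2 × 1.5 = 2.4
  [7→8]: (1.1+0.7)/2 × 1 = 0.9
  Sum = 32.225 ng/mL·hr
F = (AUC_ev/D_ev)/(AUC_iv/D_iv) = (32.225/50)/(36/50) = 0.6445/0.72 = 0.8951

F = 0.895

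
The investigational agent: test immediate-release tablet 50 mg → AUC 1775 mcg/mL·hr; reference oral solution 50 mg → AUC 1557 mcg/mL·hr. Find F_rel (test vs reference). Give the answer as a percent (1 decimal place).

F_rel = (AUC_test/D_test) / (AUC_ref/D_ref)
      = (1775/50) / (1557/50)
      = 35.5 / 31.14 = 1.1400 = 114.00%

F_rel = 114.0%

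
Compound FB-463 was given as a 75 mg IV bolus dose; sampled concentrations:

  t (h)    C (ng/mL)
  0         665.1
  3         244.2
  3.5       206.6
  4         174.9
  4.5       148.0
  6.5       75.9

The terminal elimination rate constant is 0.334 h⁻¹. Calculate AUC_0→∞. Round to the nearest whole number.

AUC = 2104 ng/mL·h

Trapezoidal AUC_0→6.5:
  [0→3]: (665.1+244.2)/2 × 3 = 1363.95
  [3→3.5]: (244.2+206.6)/2 × 0.5 = 112.7
  [3.5→4]: (206.6+174.9)/2 × 0.5 = 95.375
  [4→4.5]: (174.9+148.0)/2 × 0.5 = 80.725
  [4.5→6.5]: (148.0+75.9)/2 × 2 = 223.9
  Sum = 1876.65 ng/mL·h
Extrapolated tail: C_last / k_e = 75.9 / 0.334 = 227.246
AUC_0→∞ = 1876.65 + 227.246 = 2103.896 ng/mL·h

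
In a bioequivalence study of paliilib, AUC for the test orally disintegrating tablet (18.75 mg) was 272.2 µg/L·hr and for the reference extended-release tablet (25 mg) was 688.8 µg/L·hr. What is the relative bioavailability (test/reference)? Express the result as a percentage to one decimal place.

F_rel = (AUC_test/D_test) / (AUC_ref/D_ref)
      = (272.2/18.75) / (688.8/25)
      = 14.5173 / 27.552 = 0.5269 = 52.69%

F_rel = 52.7%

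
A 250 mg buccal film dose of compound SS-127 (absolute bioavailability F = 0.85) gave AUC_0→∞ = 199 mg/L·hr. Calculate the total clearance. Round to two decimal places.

CL = F × Dose / AUC_0→∞
   = 0.85 × 250 / 199 = 1.06784 L/hr

CL = 1.07 L/hr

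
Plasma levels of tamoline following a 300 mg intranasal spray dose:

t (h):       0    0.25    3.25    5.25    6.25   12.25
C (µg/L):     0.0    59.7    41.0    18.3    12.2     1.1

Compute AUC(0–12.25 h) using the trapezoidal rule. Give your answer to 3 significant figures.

AUC = 273 µg/L·h

Trapezoidal AUC_0→12.25:
  [0→0.25]: (0.0+59.7)/2 × 0.25 = 7.4625
  [0.25→3.25]: (59.7+41.0)/2 × 3 = 151.05
  [3.25→5.25]: (41.0+18.3)/2 × 2 = 59.3
  [5.25→6.25]: (18.3+12.2)/2 × 1 = 15.25
  [6.25→12.25]: (12.2+1.1)/2 × 6 = 39.9
  Sum = 272.9625 µg/L·h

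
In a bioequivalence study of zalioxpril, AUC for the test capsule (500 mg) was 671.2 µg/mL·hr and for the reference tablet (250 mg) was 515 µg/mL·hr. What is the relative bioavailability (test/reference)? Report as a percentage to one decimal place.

F_rel = 65.2%

F_rel = (AUC_test/D_test) / (AUC_ref/D_ref)
      = (671.2/500) / (515/250)
      = 1.3424 / 2.06 = 0.6517 = 65.17%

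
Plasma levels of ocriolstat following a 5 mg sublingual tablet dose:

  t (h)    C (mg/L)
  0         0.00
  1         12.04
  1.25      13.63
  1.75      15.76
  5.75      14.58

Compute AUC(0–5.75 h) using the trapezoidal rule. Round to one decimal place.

Trapezoidal AUC_0→5.75:
  [0→1]: (0.00+12.04)/2 × 1 = 6.02
  [1→1.25]: (12.04+13.63)/2 × 0.25 = 3.20875
  [1.25→1.75]: (13.63+15.76)/2 × 0.5 = 7.3475
  [1.75→5.75]: (15.76+14.58)/2 × 4 = 60.68
  Sum = 77.25625 mg/L·h

AUC = 77.3 mg/L·h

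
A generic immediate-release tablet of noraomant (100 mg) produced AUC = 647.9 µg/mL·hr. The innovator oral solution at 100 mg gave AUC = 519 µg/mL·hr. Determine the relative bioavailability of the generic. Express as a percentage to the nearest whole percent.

F_rel = (AUC_test/D_test) / (AUC_ref/D_ref)
      = (647.9/100) / (519/100)
      = 6.479 / 5.19 = 1.2484 = 124.84%

F_rel = 125%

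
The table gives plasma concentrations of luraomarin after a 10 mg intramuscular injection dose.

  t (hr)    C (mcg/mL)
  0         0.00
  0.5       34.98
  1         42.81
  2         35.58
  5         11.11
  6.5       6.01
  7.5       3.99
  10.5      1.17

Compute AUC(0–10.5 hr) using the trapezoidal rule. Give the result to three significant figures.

AUC = 163 mcg/mL·hr

Trapezoidal AUC_0→10.5:
  [0→0.5]: (0.00+34.98)/2 × 0.5 = 8.745
  [0.5→1]: (34.98+42.81)/2 × 0.5 = 19.4475
  [1→2]: (42.81+35.58)/2 × 1 = 39.195
  [2→5]: (35.58+11.11)/2 × 3 = 70.035
  [5→6.5]: (11.11+6.01)/2 × 1.5 = 12.84
  [6.5→7.5]: (6.01+3.99)/2 × 1 = 5.0
  [7.5→10.5]: (3.99+1.17)/2 × 3 = 7.74
  Sum = 163.0025 mcg/mL·hr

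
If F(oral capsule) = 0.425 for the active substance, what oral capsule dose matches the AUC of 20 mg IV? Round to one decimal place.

For equal systemic exposure: F × D_ev = D_iv
D_ev = D_iv / F = 20 / 0.425 = 47.0588 mg

D_oral = 47.1 mg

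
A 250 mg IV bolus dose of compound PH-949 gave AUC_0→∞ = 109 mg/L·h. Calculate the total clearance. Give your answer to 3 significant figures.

CL = Dose_iv / AUC_0→∞
   = 250 / 109 = 2.29358 L/h

CL = 2.29 L/h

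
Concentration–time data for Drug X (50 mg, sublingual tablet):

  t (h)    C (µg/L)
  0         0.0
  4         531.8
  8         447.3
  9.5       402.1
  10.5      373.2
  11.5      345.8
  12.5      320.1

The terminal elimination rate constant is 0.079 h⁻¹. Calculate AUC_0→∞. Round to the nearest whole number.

AUC = 8791 µg/L·h

Trapezoidal AUC_0→12.5:
  [0→4]: (0.0+531.8)/2 × 4 = 1063.6
  [4→8]: (531.8+447.3)/2 × 4 = 1958.2
  [8→9.5]: (447.3+402.1)/2 × 1.5 = 637.05
  [9.5→10.5]: (402.1+373.2)/2 × 1 = 387.65
  [10.5→11.5]: (373.2+345.8)/2 × 1 = 359.5
  [11.5→12.5]: (345.8+320.1)/2 × 1 = 332.95
  Sum = 4738.95 µg/L·h
Extrapolated tail: C_last / k_e = 320.1 / 0.079 = 4051.899
AUC_0→∞ = 4738.95 + 4051.899 = 8790.849 µg/L·h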